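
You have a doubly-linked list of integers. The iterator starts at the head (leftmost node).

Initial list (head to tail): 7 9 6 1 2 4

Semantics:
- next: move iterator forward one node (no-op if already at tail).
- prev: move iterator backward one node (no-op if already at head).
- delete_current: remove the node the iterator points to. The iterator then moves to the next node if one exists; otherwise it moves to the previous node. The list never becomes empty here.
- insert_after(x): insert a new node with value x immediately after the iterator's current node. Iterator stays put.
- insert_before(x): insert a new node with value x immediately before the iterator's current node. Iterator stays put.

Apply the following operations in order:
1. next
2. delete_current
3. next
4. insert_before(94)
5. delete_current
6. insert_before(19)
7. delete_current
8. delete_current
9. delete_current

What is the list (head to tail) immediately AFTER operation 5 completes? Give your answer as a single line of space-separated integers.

Answer: 7 6 94 2 4

Derivation:
After 1 (next): list=[7, 9, 6, 1, 2, 4] cursor@9
After 2 (delete_current): list=[7, 6, 1, 2, 4] cursor@6
After 3 (next): list=[7, 6, 1, 2, 4] cursor@1
After 4 (insert_before(94)): list=[7, 6, 94, 1, 2, 4] cursor@1
After 5 (delete_current): list=[7, 6, 94, 2, 4] cursor@2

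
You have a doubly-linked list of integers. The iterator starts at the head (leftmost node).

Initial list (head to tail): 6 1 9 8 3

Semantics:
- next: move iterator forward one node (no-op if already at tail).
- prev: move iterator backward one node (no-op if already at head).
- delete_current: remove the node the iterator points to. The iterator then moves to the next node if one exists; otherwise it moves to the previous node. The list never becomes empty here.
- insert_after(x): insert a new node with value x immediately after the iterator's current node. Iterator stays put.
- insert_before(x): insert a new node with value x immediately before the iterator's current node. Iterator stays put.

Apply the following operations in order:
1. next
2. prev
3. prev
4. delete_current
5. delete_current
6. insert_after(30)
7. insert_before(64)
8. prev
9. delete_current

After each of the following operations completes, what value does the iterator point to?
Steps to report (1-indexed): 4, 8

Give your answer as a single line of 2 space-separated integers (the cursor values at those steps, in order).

Answer: 1 64

Derivation:
After 1 (next): list=[6, 1, 9, 8, 3] cursor@1
After 2 (prev): list=[6, 1, 9, 8, 3] cursor@6
After 3 (prev): list=[6, 1, 9, 8, 3] cursor@6
After 4 (delete_current): list=[1, 9, 8, 3] cursor@1
After 5 (delete_current): list=[9, 8, 3] cursor@9
After 6 (insert_after(30)): list=[9, 30, 8, 3] cursor@9
After 7 (insert_before(64)): list=[64, 9, 30, 8, 3] cursor@9
After 8 (prev): list=[64, 9, 30, 8, 3] cursor@64
After 9 (delete_current): list=[9, 30, 8, 3] cursor@9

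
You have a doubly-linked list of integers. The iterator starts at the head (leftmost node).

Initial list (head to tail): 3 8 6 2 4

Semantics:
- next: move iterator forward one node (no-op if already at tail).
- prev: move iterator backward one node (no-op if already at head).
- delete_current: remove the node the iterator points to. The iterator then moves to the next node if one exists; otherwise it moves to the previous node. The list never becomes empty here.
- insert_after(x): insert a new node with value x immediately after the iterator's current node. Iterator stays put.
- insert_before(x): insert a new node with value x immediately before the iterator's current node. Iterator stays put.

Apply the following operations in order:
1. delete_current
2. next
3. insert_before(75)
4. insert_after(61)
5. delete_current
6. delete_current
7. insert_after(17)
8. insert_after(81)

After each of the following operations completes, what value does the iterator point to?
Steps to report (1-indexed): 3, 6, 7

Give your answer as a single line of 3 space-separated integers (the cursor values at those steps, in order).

After 1 (delete_current): list=[8, 6, 2, 4] cursor@8
After 2 (next): list=[8, 6, 2, 4] cursor@6
After 3 (insert_before(75)): list=[8, 75, 6, 2, 4] cursor@6
After 4 (insert_after(61)): list=[8, 75, 6, 61, 2, 4] cursor@6
After 5 (delete_current): list=[8, 75, 61, 2, 4] cursor@61
After 6 (delete_current): list=[8, 75, 2, 4] cursor@2
After 7 (insert_after(17)): list=[8, 75, 2, 17, 4] cursor@2
After 8 (insert_after(81)): list=[8, 75, 2, 81, 17, 4] cursor@2

Answer: 6 2 2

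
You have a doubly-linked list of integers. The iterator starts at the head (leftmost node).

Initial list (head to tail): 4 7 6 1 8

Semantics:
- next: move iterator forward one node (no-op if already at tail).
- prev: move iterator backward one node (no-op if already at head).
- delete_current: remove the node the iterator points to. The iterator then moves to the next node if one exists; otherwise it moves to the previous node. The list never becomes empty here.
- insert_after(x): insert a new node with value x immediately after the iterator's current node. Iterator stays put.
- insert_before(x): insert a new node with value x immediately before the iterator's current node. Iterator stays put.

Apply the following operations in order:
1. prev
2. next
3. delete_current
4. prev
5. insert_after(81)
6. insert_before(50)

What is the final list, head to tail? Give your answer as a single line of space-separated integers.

After 1 (prev): list=[4, 7, 6, 1, 8] cursor@4
After 2 (next): list=[4, 7, 6, 1, 8] cursor@7
After 3 (delete_current): list=[4, 6, 1, 8] cursor@6
After 4 (prev): list=[4, 6, 1, 8] cursor@4
After 5 (insert_after(81)): list=[4, 81, 6, 1, 8] cursor@4
After 6 (insert_before(50)): list=[50, 4, 81, 6, 1, 8] cursor@4

Answer: 50 4 81 6 1 8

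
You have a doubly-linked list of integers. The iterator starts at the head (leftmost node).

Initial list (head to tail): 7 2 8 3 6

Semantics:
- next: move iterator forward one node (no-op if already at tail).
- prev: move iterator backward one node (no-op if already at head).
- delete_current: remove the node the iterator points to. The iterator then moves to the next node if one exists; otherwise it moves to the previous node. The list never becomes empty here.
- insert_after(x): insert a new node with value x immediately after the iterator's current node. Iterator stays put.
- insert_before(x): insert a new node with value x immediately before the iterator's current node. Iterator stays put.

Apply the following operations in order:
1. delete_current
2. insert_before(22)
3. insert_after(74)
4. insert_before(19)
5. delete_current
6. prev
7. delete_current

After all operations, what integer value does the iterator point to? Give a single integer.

After 1 (delete_current): list=[2, 8, 3, 6] cursor@2
After 2 (insert_before(22)): list=[22, 2, 8, 3, 6] cursor@2
After 3 (insert_after(74)): list=[22, 2, 74, 8, 3, 6] cursor@2
After 4 (insert_before(19)): list=[22, 19, 2, 74, 8, 3, 6] cursor@2
After 5 (delete_current): list=[22, 19, 74, 8, 3, 6] cursor@74
After 6 (prev): list=[22, 19, 74, 8, 3, 6] cursor@19
After 7 (delete_current): list=[22, 74, 8, 3, 6] cursor@74

Answer: 74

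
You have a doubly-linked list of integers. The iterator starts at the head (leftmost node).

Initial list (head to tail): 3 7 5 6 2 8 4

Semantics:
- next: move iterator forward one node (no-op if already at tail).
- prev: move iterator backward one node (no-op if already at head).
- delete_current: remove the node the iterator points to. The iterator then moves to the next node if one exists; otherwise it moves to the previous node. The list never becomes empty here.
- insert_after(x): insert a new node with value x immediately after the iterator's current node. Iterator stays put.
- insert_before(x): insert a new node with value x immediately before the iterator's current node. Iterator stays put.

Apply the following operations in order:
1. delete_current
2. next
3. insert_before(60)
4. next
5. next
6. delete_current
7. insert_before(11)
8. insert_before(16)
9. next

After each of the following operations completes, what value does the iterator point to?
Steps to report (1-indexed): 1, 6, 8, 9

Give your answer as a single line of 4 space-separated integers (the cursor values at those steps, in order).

After 1 (delete_current): list=[7, 5, 6, 2, 8, 4] cursor@7
After 2 (next): list=[7, 5, 6, 2, 8, 4] cursor@5
After 3 (insert_before(60)): list=[7, 60, 5, 6, 2, 8, 4] cursor@5
After 4 (next): list=[7, 60, 5, 6, 2, 8, 4] cursor@6
After 5 (next): list=[7, 60, 5, 6, 2, 8, 4] cursor@2
After 6 (delete_current): list=[7, 60, 5, 6, 8, 4] cursor@8
After 7 (insert_before(11)): list=[7, 60, 5, 6, 11, 8, 4] cursor@8
After 8 (insert_before(16)): list=[7, 60, 5, 6, 11, 16, 8, 4] cursor@8
After 9 (next): list=[7, 60, 5, 6, 11, 16, 8, 4] cursor@4

Answer: 7 8 8 4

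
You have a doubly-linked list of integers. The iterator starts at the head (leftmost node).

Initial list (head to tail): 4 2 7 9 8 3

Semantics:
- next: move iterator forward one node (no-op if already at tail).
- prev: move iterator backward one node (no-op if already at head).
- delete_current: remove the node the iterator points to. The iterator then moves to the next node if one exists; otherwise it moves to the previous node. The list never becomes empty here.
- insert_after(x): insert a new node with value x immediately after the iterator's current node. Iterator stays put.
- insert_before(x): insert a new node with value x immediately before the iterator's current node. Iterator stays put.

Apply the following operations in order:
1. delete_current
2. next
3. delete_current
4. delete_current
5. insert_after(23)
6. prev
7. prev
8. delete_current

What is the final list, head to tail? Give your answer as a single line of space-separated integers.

After 1 (delete_current): list=[2, 7, 9, 8, 3] cursor@2
After 2 (next): list=[2, 7, 9, 8, 3] cursor@7
After 3 (delete_current): list=[2, 9, 8, 3] cursor@9
After 4 (delete_current): list=[2, 8, 3] cursor@8
After 5 (insert_after(23)): list=[2, 8, 23, 3] cursor@8
After 6 (prev): list=[2, 8, 23, 3] cursor@2
After 7 (prev): list=[2, 8, 23, 3] cursor@2
After 8 (delete_current): list=[8, 23, 3] cursor@8

Answer: 8 23 3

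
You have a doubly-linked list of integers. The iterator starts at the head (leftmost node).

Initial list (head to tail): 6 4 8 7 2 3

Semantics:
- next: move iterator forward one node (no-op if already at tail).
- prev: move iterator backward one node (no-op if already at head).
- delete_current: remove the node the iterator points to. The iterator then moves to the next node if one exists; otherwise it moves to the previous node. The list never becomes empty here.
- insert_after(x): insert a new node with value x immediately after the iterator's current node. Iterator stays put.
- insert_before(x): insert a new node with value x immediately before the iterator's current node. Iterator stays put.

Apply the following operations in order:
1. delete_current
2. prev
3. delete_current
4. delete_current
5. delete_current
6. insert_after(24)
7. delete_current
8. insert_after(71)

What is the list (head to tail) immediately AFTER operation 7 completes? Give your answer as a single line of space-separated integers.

Answer: 24 3

Derivation:
After 1 (delete_current): list=[4, 8, 7, 2, 3] cursor@4
After 2 (prev): list=[4, 8, 7, 2, 3] cursor@4
After 3 (delete_current): list=[8, 7, 2, 3] cursor@8
After 4 (delete_current): list=[7, 2, 3] cursor@7
After 5 (delete_current): list=[2, 3] cursor@2
After 6 (insert_after(24)): list=[2, 24, 3] cursor@2
After 7 (delete_current): list=[24, 3] cursor@24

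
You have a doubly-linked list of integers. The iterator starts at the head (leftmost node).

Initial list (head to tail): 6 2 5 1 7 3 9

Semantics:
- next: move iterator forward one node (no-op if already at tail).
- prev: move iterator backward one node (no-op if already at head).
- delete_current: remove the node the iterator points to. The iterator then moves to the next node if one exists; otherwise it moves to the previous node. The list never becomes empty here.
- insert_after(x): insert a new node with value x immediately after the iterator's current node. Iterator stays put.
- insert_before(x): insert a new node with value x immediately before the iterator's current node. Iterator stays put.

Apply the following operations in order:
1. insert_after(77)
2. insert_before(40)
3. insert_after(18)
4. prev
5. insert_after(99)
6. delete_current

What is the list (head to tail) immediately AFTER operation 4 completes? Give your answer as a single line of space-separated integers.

After 1 (insert_after(77)): list=[6, 77, 2, 5, 1, 7, 3, 9] cursor@6
After 2 (insert_before(40)): list=[40, 6, 77, 2, 5, 1, 7, 3, 9] cursor@6
After 3 (insert_after(18)): list=[40, 6, 18, 77, 2, 5, 1, 7, 3, 9] cursor@6
After 4 (prev): list=[40, 6, 18, 77, 2, 5, 1, 7, 3, 9] cursor@40

Answer: 40 6 18 77 2 5 1 7 3 9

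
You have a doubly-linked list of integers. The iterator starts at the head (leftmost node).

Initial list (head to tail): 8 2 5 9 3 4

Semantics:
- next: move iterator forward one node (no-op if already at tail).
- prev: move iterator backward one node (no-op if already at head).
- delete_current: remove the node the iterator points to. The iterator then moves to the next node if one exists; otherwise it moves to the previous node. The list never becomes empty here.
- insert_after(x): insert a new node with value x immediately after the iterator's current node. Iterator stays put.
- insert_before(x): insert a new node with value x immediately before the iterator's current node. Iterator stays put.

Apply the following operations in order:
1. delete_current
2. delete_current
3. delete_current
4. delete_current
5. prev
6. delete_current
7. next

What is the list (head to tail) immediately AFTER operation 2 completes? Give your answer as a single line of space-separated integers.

Answer: 5 9 3 4

Derivation:
After 1 (delete_current): list=[2, 5, 9, 3, 4] cursor@2
After 2 (delete_current): list=[5, 9, 3, 4] cursor@5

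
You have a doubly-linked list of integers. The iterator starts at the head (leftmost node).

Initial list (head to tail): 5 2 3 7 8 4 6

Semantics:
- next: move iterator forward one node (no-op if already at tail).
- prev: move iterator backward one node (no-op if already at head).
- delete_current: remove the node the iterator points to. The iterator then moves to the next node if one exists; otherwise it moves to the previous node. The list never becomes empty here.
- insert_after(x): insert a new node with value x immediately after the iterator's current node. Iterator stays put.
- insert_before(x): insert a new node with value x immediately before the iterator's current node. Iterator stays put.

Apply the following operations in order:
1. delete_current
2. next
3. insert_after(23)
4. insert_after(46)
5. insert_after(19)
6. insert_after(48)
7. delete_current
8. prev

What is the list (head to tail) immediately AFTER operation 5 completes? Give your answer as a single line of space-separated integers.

Answer: 2 3 19 46 23 7 8 4 6

Derivation:
After 1 (delete_current): list=[2, 3, 7, 8, 4, 6] cursor@2
After 2 (next): list=[2, 3, 7, 8, 4, 6] cursor@3
After 3 (insert_after(23)): list=[2, 3, 23, 7, 8, 4, 6] cursor@3
After 4 (insert_after(46)): list=[2, 3, 46, 23, 7, 8, 4, 6] cursor@3
After 5 (insert_after(19)): list=[2, 3, 19, 46, 23, 7, 8, 4, 6] cursor@3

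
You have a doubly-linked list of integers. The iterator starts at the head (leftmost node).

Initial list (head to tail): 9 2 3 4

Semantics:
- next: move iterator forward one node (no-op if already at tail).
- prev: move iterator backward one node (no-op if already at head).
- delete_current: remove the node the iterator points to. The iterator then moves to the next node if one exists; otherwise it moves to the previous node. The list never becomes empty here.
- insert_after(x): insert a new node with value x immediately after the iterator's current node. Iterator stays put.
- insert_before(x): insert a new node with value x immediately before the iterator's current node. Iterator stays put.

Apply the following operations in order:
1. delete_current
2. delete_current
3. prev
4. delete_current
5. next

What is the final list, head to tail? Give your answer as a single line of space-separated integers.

After 1 (delete_current): list=[2, 3, 4] cursor@2
After 2 (delete_current): list=[3, 4] cursor@3
After 3 (prev): list=[3, 4] cursor@3
After 4 (delete_current): list=[4] cursor@4
After 5 (next): list=[4] cursor@4

Answer: 4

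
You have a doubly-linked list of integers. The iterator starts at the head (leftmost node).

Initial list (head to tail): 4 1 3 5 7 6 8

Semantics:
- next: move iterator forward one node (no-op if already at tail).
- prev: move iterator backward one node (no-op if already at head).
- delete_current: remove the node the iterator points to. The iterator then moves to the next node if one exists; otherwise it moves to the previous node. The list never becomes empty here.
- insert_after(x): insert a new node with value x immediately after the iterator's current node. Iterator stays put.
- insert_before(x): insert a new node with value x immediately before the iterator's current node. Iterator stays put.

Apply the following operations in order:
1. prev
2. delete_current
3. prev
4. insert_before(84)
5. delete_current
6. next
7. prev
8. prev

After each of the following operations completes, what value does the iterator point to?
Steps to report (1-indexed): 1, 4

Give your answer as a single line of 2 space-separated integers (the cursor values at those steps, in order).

Answer: 4 1

Derivation:
After 1 (prev): list=[4, 1, 3, 5, 7, 6, 8] cursor@4
After 2 (delete_current): list=[1, 3, 5, 7, 6, 8] cursor@1
After 3 (prev): list=[1, 3, 5, 7, 6, 8] cursor@1
After 4 (insert_before(84)): list=[84, 1, 3, 5, 7, 6, 8] cursor@1
After 5 (delete_current): list=[84, 3, 5, 7, 6, 8] cursor@3
After 6 (next): list=[84, 3, 5, 7, 6, 8] cursor@5
After 7 (prev): list=[84, 3, 5, 7, 6, 8] cursor@3
After 8 (prev): list=[84, 3, 5, 7, 6, 8] cursor@84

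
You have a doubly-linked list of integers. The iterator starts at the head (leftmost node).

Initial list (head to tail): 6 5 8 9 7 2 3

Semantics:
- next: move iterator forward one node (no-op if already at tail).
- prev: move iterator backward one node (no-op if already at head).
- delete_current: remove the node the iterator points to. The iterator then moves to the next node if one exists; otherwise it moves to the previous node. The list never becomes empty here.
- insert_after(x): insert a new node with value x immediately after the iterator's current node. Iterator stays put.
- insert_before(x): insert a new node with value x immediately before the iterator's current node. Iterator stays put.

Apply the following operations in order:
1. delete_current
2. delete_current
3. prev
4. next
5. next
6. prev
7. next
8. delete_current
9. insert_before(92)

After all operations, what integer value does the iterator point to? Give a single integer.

After 1 (delete_current): list=[5, 8, 9, 7, 2, 3] cursor@5
After 2 (delete_current): list=[8, 9, 7, 2, 3] cursor@8
After 3 (prev): list=[8, 9, 7, 2, 3] cursor@8
After 4 (next): list=[8, 9, 7, 2, 3] cursor@9
After 5 (next): list=[8, 9, 7, 2, 3] cursor@7
After 6 (prev): list=[8, 9, 7, 2, 3] cursor@9
After 7 (next): list=[8, 9, 7, 2, 3] cursor@7
After 8 (delete_current): list=[8, 9, 2, 3] cursor@2
After 9 (insert_before(92)): list=[8, 9, 92, 2, 3] cursor@2

Answer: 2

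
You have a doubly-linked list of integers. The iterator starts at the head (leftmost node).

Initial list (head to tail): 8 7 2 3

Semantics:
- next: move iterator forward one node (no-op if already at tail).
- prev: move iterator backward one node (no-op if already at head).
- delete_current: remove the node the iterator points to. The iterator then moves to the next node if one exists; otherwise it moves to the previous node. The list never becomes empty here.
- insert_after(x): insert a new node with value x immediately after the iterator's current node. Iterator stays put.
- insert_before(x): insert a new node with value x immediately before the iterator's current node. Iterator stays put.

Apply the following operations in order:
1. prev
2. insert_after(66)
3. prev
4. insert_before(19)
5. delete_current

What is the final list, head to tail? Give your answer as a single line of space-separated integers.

Answer: 19 66 7 2 3

Derivation:
After 1 (prev): list=[8, 7, 2, 3] cursor@8
After 2 (insert_after(66)): list=[8, 66, 7, 2, 3] cursor@8
After 3 (prev): list=[8, 66, 7, 2, 3] cursor@8
After 4 (insert_before(19)): list=[19, 8, 66, 7, 2, 3] cursor@8
After 5 (delete_current): list=[19, 66, 7, 2, 3] cursor@66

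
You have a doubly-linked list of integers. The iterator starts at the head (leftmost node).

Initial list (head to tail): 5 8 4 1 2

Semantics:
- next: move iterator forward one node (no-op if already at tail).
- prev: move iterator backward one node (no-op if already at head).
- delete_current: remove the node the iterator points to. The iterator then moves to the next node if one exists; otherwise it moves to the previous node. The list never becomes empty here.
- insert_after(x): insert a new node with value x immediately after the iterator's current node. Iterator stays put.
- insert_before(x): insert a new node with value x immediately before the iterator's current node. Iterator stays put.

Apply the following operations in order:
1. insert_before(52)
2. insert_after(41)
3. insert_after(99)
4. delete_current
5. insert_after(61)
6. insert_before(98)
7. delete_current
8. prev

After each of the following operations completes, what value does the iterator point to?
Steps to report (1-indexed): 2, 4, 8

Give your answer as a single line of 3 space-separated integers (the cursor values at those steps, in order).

After 1 (insert_before(52)): list=[52, 5, 8, 4, 1, 2] cursor@5
After 2 (insert_after(41)): list=[52, 5, 41, 8, 4, 1, 2] cursor@5
After 3 (insert_after(99)): list=[52, 5, 99, 41, 8, 4, 1, 2] cursor@5
After 4 (delete_current): list=[52, 99, 41, 8, 4, 1, 2] cursor@99
After 5 (insert_after(61)): list=[52, 99, 61, 41, 8, 4, 1, 2] cursor@99
After 6 (insert_before(98)): list=[52, 98, 99, 61, 41, 8, 4, 1, 2] cursor@99
After 7 (delete_current): list=[52, 98, 61, 41, 8, 4, 1, 2] cursor@61
After 8 (prev): list=[52, 98, 61, 41, 8, 4, 1, 2] cursor@98

Answer: 5 99 98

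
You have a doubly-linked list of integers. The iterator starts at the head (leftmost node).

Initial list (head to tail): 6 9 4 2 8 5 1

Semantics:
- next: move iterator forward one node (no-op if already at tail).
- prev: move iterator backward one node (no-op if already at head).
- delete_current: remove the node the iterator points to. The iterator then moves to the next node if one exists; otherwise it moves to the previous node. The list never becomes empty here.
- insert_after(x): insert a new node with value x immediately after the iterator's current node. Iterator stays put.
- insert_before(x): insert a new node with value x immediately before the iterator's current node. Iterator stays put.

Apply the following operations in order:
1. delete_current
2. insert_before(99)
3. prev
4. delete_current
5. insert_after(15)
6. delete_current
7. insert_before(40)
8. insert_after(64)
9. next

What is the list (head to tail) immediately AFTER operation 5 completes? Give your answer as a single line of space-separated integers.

After 1 (delete_current): list=[9, 4, 2, 8, 5, 1] cursor@9
After 2 (insert_before(99)): list=[99, 9, 4, 2, 8, 5, 1] cursor@9
After 3 (prev): list=[99, 9, 4, 2, 8, 5, 1] cursor@99
After 4 (delete_current): list=[9, 4, 2, 8, 5, 1] cursor@9
After 5 (insert_after(15)): list=[9, 15, 4, 2, 8, 5, 1] cursor@9

Answer: 9 15 4 2 8 5 1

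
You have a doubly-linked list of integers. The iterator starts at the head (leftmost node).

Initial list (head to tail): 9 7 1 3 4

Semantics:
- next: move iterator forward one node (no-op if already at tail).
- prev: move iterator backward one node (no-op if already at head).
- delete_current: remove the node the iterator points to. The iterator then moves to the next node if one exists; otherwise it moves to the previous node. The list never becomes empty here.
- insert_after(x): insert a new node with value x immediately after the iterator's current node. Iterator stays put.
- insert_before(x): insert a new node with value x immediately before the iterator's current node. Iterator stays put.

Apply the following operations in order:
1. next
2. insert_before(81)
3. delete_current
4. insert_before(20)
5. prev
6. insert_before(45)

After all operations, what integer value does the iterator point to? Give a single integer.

Answer: 20

Derivation:
After 1 (next): list=[9, 7, 1, 3, 4] cursor@7
After 2 (insert_before(81)): list=[9, 81, 7, 1, 3, 4] cursor@7
After 3 (delete_current): list=[9, 81, 1, 3, 4] cursor@1
After 4 (insert_before(20)): list=[9, 81, 20, 1, 3, 4] cursor@1
After 5 (prev): list=[9, 81, 20, 1, 3, 4] cursor@20
After 6 (insert_before(45)): list=[9, 81, 45, 20, 1, 3, 4] cursor@20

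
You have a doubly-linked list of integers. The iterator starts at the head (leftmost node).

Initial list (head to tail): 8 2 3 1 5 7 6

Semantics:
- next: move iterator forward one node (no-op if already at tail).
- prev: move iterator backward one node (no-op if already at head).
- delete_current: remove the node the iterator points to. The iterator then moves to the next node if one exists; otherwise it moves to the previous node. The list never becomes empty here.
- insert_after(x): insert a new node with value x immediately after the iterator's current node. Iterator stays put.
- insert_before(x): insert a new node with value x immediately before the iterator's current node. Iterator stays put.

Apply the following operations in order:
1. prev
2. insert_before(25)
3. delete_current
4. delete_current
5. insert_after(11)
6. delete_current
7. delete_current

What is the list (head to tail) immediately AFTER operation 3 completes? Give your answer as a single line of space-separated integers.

Answer: 25 2 3 1 5 7 6

Derivation:
After 1 (prev): list=[8, 2, 3, 1, 5, 7, 6] cursor@8
After 2 (insert_before(25)): list=[25, 8, 2, 3, 1, 5, 7, 6] cursor@8
After 3 (delete_current): list=[25, 2, 3, 1, 5, 7, 6] cursor@2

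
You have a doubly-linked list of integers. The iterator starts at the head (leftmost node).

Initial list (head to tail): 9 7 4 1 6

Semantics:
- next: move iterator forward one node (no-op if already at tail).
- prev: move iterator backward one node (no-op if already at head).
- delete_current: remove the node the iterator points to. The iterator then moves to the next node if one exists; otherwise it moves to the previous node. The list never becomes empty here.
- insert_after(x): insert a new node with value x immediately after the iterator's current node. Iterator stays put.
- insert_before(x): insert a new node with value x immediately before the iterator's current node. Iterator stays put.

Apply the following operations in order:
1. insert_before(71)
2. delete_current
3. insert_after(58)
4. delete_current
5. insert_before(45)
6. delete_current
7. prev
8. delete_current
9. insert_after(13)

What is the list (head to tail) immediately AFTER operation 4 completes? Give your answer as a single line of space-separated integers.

Answer: 71 58 4 1 6

Derivation:
After 1 (insert_before(71)): list=[71, 9, 7, 4, 1, 6] cursor@9
After 2 (delete_current): list=[71, 7, 4, 1, 6] cursor@7
After 3 (insert_after(58)): list=[71, 7, 58, 4, 1, 6] cursor@7
After 4 (delete_current): list=[71, 58, 4, 1, 6] cursor@58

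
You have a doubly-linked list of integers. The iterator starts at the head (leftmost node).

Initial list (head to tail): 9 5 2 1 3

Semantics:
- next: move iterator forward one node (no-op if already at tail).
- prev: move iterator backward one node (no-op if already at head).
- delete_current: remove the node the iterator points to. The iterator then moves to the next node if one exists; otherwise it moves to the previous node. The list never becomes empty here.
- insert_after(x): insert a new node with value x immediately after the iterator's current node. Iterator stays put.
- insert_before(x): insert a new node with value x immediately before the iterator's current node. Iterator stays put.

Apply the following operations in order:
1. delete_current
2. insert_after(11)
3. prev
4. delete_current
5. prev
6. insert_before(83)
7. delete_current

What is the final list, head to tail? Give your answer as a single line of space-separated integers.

Answer: 83 2 1 3

Derivation:
After 1 (delete_current): list=[5, 2, 1, 3] cursor@5
After 2 (insert_after(11)): list=[5, 11, 2, 1, 3] cursor@5
After 3 (prev): list=[5, 11, 2, 1, 3] cursor@5
After 4 (delete_current): list=[11, 2, 1, 3] cursor@11
After 5 (prev): list=[11, 2, 1, 3] cursor@11
After 6 (insert_before(83)): list=[83, 11, 2, 1, 3] cursor@11
After 7 (delete_current): list=[83, 2, 1, 3] cursor@2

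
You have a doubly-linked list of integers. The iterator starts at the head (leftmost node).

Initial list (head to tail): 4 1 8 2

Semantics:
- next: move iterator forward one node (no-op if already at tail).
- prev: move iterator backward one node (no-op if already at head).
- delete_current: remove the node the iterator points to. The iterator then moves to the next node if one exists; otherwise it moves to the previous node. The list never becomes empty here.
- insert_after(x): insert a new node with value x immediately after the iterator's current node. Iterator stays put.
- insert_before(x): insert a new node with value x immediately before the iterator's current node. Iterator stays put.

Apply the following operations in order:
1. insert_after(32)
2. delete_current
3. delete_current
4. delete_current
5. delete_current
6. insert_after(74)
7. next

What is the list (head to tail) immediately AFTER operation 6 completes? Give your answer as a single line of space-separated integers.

Answer: 2 74

Derivation:
After 1 (insert_after(32)): list=[4, 32, 1, 8, 2] cursor@4
After 2 (delete_current): list=[32, 1, 8, 2] cursor@32
After 3 (delete_current): list=[1, 8, 2] cursor@1
After 4 (delete_current): list=[8, 2] cursor@8
After 5 (delete_current): list=[2] cursor@2
After 6 (insert_after(74)): list=[2, 74] cursor@2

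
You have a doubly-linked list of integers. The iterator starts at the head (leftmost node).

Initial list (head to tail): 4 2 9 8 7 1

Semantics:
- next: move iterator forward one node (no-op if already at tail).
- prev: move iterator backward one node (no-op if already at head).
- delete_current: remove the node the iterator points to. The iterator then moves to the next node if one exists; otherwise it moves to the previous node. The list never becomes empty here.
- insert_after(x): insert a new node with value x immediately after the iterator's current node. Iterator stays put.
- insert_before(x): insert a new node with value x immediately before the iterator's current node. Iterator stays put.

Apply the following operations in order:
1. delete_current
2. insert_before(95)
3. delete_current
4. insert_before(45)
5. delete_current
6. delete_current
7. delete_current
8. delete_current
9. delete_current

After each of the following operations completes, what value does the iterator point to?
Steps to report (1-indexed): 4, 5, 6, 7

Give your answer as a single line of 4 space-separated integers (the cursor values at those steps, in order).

Answer: 9 8 7 1

Derivation:
After 1 (delete_current): list=[2, 9, 8, 7, 1] cursor@2
After 2 (insert_before(95)): list=[95, 2, 9, 8, 7, 1] cursor@2
After 3 (delete_current): list=[95, 9, 8, 7, 1] cursor@9
After 4 (insert_before(45)): list=[95, 45, 9, 8, 7, 1] cursor@9
After 5 (delete_current): list=[95, 45, 8, 7, 1] cursor@8
After 6 (delete_current): list=[95, 45, 7, 1] cursor@7
After 7 (delete_current): list=[95, 45, 1] cursor@1
After 8 (delete_current): list=[95, 45] cursor@45
After 9 (delete_current): list=[95] cursor@95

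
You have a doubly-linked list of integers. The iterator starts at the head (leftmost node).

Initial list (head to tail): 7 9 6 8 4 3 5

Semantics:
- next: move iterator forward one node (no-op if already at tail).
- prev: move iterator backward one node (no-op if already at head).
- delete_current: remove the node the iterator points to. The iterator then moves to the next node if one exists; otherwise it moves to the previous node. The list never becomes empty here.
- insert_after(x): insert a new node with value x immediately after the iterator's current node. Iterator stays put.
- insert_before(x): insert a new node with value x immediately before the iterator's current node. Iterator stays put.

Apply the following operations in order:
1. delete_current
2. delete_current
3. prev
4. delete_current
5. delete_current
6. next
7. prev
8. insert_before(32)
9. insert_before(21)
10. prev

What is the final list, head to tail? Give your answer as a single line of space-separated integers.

Answer: 32 21 4 3 5

Derivation:
After 1 (delete_current): list=[9, 6, 8, 4, 3, 5] cursor@9
After 2 (delete_current): list=[6, 8, 4, 3, 5] cursor@6
After 3 (prev): list=[6, 8, 4, 3, 5] cursor@6
After 4 (delete_current): list=[8, 4, 3, 5] cursor@8
After 5 (delete_current): list=[4, 3, 5] cursor@4
After 6 (next): list=[4, 3, 5] cursor@3
After 7 (prev): list=[4, 3, 5] cursor@4
After 8 (insert_before(32)): list=[32, 4, 3, 5] cursor@4
After 9 (insert_before(21)): list=[32, 21, 4, 3, 5] cursor@4
After 10 (prev): list=[32, 21, 4, 3, 5] cursor@21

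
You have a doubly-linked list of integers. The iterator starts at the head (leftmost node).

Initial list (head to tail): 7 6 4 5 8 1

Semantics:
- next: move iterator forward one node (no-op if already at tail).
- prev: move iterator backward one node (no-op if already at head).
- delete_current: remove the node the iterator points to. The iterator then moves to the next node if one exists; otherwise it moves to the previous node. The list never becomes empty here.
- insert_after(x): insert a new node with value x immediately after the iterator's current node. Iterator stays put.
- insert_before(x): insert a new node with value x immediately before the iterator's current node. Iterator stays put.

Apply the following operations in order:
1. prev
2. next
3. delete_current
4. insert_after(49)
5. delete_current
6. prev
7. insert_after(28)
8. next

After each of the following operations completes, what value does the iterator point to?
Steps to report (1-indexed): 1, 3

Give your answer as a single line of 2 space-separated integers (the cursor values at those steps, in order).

Answer: 7 4

Derivation:
After 1 (prev): list=[7, 6, 4, 5, 8, 1] cursor@7
After 2 (next): list=[7, 6, 4, 5, 8, 1] cursor@6
After 3 (delete_current): list=[7, 4, 5, 8, 1] cursor@4
After 4 (insert_after(49)): list=[7, 4, 49, 5, 8, 1] cursor@4
After 5 (delete_current): list=[7, 49, 5, 8, 1] cursor@49
After 6 (prev): list=[7, 49, 5, 8, 1] cursor@7
After 7 (insert_after(28)): list=[7, 28, 49, 5, 8, 1] cursor@7
After 8 (next): list=[7, 28, 49, 5, 8, 1] cursor@28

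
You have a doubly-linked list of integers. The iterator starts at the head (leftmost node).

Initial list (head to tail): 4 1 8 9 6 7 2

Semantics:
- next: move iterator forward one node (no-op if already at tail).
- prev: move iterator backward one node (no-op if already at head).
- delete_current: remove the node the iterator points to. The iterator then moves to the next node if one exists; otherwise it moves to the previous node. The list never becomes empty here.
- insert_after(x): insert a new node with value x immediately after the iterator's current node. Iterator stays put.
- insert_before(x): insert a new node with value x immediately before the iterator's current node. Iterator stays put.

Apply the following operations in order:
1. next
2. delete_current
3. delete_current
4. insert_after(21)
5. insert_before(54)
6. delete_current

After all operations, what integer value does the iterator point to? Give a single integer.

Answer: 21

Derivation:
After 1 (next): list=[4, 1, 8, 9, 6, 7, 2] cursor@1
After 2 (delete_current): list=[4, 8, 9, 6, 7, 2] cursor@8
After 3 (delete_current): list=[4, 9, 6, 7, 2] cursor@9
After 4 (insert_after(21)): list=[4, 9, 21, 6, 7, 2] cursor@9
After 5 (insert_before(54)): list=[4, 54, 9, 21, 6, 7, 2] cursor@9
After 6 (delete_current): list=[4, 54, 21, 6, 7, 2] cursor@21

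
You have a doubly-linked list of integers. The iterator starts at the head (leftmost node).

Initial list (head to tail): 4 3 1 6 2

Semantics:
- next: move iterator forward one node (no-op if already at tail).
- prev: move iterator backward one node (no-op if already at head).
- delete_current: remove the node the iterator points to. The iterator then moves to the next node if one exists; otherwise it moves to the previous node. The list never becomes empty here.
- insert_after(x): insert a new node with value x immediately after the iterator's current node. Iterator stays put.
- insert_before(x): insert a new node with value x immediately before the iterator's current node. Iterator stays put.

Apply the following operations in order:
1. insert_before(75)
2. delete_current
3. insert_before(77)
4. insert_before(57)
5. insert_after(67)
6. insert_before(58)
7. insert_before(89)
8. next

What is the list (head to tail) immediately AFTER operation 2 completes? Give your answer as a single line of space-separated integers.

After 1 (insert_before(75)): list=[75, 4, 3, 1, 6, 2] cursor@4
After 2 (delete_current): list=[75, 3, 1, 6, 2] cursor@3

Answer: 75 3 1 6 2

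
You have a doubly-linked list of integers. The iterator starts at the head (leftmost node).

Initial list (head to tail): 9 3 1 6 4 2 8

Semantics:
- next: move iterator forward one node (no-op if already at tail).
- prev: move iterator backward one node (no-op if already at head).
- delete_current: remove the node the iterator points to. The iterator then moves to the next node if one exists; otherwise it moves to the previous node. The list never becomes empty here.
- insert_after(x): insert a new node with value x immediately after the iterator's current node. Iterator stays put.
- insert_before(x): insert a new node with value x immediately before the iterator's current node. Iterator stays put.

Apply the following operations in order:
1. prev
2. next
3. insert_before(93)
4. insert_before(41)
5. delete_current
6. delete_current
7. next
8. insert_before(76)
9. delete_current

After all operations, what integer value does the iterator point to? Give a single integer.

After 1 (prev): list=[9, 3, 1, 6, 4, 2, 8] cursor@9
After 2 (next): list=[9, 3, 1, 6, 4, 2, 8] cursor@3
After 3 (insert_before(93)): list=[9, 93, 3, 1, 6, 4, 2, 8] cursor@3
After 4 (insert_before(41)): list=[9, 93, 41, 3, 1, 6, 4, 2, 8] cursor@3
After 5 (delete_current): list=[9, 93, 41, 1, 6, 4, 2, 8] cursor@1
After 6 (delete_current): list=[9, 93, 41, 6, 4, 2, 8] cursor@6
After 7 (next): list=[9, 93, 41, 6, 4, 2, 8] cursor@4
After 8 (insert_before(76)): list=[9, 93, 41, 6, 76, 4, 2, 8] cursor@4
After 9 (delete_current): list=[9, 93, 41, 6, 76, 2, 8] cursor@2

Answer: 2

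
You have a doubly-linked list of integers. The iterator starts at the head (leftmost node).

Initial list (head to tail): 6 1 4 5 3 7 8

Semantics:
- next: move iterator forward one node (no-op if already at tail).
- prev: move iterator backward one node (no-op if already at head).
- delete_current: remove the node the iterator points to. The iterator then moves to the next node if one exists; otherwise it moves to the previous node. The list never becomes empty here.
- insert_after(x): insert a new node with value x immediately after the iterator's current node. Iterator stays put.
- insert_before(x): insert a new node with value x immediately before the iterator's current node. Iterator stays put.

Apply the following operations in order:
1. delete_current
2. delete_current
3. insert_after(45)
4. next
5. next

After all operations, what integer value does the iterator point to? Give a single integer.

After 1 (delete_current): list=[1, 4, 5, 3, 7, 8] cursor@1
After 2 (delete_current): list=[4, 5, 3, 7, 8] cursor@4
After 3 (insert_after(45)): list=[4, 45, 5, 3, 7, 8] cursor@4
After 4 (next): list=[4, 45, 5, 3, 7, 8] cursor@45
After 5 (next): list=[4, 45, 5, 3, 7, 8] cursor@5

Answer: 5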